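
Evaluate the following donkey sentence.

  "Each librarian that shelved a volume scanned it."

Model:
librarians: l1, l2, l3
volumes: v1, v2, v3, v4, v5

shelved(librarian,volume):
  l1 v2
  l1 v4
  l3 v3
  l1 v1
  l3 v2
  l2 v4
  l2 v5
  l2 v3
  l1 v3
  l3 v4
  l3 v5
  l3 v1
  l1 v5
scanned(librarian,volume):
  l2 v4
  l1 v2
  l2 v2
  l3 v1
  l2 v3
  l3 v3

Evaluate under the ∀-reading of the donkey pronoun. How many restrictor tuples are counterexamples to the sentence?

8

"it" takes "a volume" as antecedent — a donkey pronoun bound across the clause boundary.
Strong reading: for every (l,v) with shelved(l,v), scanned(l,v).
Restrictor pairs: (l1,v1) ✗  (l1,v2) ✓  (l1,v3) ✗  (l1,v4) ✗  (l1,v5) ✗  (l2,v3) ✓  (l2,v4) ✓  (l2,v5) ✗  (l3,v1) ✓  (l3,v2) ✗  (l3,v3) ✓  (l3,v4) ✗  (l3,v5) ✗
Counterexamples (restrictor pairs failing the scope): 8.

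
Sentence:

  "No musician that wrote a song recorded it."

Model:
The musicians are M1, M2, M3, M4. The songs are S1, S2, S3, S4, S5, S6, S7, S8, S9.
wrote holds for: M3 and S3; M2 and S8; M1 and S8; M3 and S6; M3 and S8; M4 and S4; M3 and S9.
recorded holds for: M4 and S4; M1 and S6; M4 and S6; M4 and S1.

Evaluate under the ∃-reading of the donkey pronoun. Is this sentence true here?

"it" takes "a song" as antecedent — a donkey pronoun bound across the clause boundary.
Truth condition: for no (m,s) with wrote(m,s) does recorded(m,s) hold.
Restrictor pairs — does the scope hold? (M1,S8):fails  (M2,S8):fails  (M3,S3):fails  (M3,S6):fails  (M3,S8):fails  (M3,S9):fails  (M4,S4):holds
Scope holds for 1 pair(s), so the sentence is false.

False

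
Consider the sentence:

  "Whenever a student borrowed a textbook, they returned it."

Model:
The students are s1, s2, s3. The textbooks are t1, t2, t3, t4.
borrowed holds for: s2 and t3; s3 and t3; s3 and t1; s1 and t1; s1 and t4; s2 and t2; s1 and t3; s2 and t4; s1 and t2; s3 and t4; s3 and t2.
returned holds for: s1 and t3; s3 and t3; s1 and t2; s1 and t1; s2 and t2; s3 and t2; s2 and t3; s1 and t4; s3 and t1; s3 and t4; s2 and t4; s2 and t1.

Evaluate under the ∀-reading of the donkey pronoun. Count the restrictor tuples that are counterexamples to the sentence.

"it" takes "a textbook" as antecedent — a donkey pronoun bound across the clause boundary.
Strong reading: for every (s,t) with borrowed(s,t), returned(s,t).
Restrictor pairs: (s1,t1) ✓  (s1,t2) ✓  (s1,t3) ✓  (s1,t4) ✓  (s2,t2) ✓  (s2,t3) ✓  (s2,t4) ✓  (s3,t1) ✓  (s3,t2) ✓  (s3,t3) ✓  (s3,t4) ✓
Counterexamples (restrictor pairs failing the scope): 0.

0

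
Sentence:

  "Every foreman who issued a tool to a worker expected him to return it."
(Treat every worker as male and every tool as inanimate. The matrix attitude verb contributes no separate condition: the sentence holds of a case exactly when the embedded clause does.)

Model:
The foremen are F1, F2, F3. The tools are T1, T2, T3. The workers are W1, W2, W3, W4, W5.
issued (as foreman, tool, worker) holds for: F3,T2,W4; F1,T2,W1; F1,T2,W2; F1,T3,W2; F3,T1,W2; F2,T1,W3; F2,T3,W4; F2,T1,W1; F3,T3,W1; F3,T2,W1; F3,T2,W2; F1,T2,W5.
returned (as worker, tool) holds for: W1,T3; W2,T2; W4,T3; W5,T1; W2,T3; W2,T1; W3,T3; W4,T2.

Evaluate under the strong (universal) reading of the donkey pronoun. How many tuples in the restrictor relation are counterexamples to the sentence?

"him" takes "a worker" as antecedent and "it" takes "a tool"; both are donkey pronouns co-varying with the restrictor.
Strong reading: for every (f,t,w) with issued(f,t,w), returned(w,t).
Restrictor triples: (F1,T2,W1)→returned(W1,T2) ✗  (F1,T2,W2)→returned(W2,T2) ✓  (F1,T2,W5)→returned(W5,T2) ✗  (F1,T3,W2)→returned(W2,T3) ✓  (F2,T1,W1)→returned(W1,T1) ✗  (F2,T1,W3)→returned(W3,T1) ✗  (F2,T3,W4)→returned(W4,T3) ✓  (F3,T1,W2)→returned(W2,T1) ✓  (F3,T2,W1)→returned(W1,T2) ✗  (F3,T2,W2)→returned(W2,T2) ✓  (F3,T2,W4)→returned(W4,T2) ✓  (F3,T3,W1)→returned(W1,T3) ✓
Counterexamples (restrictor triples failing the scope): 5.

5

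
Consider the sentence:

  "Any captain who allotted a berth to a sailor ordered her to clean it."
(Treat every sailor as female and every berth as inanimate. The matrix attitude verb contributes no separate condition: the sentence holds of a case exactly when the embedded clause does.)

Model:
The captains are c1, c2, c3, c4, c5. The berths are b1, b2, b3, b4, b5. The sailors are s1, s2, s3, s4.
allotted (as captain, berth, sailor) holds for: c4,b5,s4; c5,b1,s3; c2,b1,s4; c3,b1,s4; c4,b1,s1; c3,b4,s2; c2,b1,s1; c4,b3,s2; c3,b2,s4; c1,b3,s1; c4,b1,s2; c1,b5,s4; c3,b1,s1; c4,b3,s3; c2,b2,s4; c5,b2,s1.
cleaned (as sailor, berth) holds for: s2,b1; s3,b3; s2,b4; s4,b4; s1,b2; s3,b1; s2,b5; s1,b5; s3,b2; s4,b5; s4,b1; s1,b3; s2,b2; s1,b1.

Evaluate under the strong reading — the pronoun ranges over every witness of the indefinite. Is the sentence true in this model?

False

"her" takes "a sailor" as antecedent and "it" takes "a berth"; both are donkey pronouns co-varying with the restrictor.
Strong reading: for every (c,b,s) with allotted(c,b,s), cleaned(s,b).
Restrictor triples: (c1,b3,s1)→cleaned(s1,b3) ✓  (c1,b5,s4)→cleaned(s4,b5) ✓  (c2,b1,s1)→cleaned(s1,b1) ✓  (c2,b1,s4)→cleaned(s4,b1) ✓  (c2,b2,s4)→cleaned(s4,b2) ✗  (c3,b1,s1)→cleaned(s1,b1) ✓  (c3,b1,s4)→cleaned(s4,b1) ✓  (c3,b2,s4)→cleaned(s4,b2) ✗  (c3,b4,s2)→cleaned(s2,b4) ✓  (c4,b1,s1)→cleaned(s1,b1) ✓  (c4,b1,s2)→cleaned(s2,b1) ✓  (c4,b3,s2)→cleaned(s2,b3) ✗  (c4,b3,s3)→cleaned(s3,b3) ✓  (c4,b5,s4)→cleaned(s4,b5) ✓  (c5,b1,s3)→cleaned(s3,b1) ✓  (c5,b2,s1)→cleaned(s1,b2) ✓
Counterexample: (c2,b2,s4) — cleaned(s4,b2) does not hold.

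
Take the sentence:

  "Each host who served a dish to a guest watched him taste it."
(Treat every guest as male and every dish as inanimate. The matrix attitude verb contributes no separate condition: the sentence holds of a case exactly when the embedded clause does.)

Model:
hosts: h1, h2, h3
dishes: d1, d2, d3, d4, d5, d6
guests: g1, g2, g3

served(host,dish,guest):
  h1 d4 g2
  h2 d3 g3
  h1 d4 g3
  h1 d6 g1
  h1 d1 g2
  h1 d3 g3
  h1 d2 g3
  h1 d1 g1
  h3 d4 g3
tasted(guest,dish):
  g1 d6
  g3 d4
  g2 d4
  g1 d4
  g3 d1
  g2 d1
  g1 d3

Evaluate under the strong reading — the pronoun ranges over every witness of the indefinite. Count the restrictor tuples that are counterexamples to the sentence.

4

"him" takes "a guest" as antecedent and "it" takes "a dish"; both are donkey pronouns co-varying with the restrictor.
Strong reading: for every (h,d,g) with served(h,d,g), tasted(g,d).
Restrictor triples: (h1,d1,g1)→tasted(g1,d1) ✗  (h1,d1,g2)→tasted(g2,d1) ✓  (h1,d2,g3)→tasted(g3,d2) ✗  (h1,d3,g3)→tasted(g3,d3) ✗  (h1,d4,g2)→tasted(g2,d4) ✓  (h1,d4,g3)→tasted(g3,d4) ✓  (h1,d6,g1)→tasted(g1,d6) ✓  (h2,d3,g3)→tasted(g3,d3) ✗  (h3,d4,g3)→tasted(g3,d4) ✓
Counterexamples (restrictor triples failing the scope): 4.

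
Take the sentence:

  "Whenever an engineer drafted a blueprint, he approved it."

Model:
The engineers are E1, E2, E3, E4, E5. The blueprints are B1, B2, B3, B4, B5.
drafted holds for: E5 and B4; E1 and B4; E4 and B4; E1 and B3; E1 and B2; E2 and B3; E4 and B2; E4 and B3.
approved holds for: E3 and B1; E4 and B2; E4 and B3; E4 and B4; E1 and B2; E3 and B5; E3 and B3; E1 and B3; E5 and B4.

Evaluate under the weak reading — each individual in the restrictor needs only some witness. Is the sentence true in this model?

"it" takes "a blueprint" as antecedent — a donkey pronoun bound across the clause boundary.
Weak reading: every engineer e with some drafted-blueprint has at least one drafted-blueprint b such that approved(e,b).
Per engineer: E1:✓  E2:✗  E4:✓  E5:✓
E2 has no witness among its drafted-blueprints.

False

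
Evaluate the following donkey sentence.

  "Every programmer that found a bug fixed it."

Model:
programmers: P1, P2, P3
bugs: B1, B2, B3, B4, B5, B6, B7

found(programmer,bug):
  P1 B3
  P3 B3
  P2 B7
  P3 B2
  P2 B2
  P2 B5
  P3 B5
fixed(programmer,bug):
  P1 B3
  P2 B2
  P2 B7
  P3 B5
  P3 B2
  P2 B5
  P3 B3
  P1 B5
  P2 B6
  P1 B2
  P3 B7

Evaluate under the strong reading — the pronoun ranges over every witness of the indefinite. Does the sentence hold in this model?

True

"it" takes "a bug" as antecedent — a donkey pronoun bound across the clause boundary.
Strong reading: for every (p,b) with found(p,b), fixed(p,b).
Restrictor pairs: (P1,B3) ✓  (P2,B2) ✓  (P2,B5) ✓  (P2,B7) ✓  (P3,B2) ✓  (P3,B3) ✓  (P3,B5) ✓
Every restrictor pair satisfies the scope.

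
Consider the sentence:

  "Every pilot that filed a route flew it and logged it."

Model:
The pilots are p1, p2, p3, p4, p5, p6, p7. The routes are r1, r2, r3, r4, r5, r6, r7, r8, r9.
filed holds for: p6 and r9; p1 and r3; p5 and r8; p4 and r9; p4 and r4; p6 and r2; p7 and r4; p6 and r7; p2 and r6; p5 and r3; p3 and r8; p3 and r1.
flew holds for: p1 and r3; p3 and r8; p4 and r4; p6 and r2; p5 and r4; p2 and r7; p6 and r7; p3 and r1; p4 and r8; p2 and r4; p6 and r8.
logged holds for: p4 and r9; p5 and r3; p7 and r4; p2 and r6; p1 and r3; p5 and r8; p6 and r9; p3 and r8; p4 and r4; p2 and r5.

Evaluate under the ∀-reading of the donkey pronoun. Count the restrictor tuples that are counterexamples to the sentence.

"it" takes "a route" as antecedent — a donkey pronoun bound across the clause boundary.
Strong reading: for every (p,r) with filed(p,r), flew(p,r) ∧ logged(p,r).
Restrictor pairs: (p1,r3) ✓  (p2,r6) ✗  (p3,r1) ✗  (p3,r8) ✓  (p4,r4) ✓  (p4,r9) ✗  (p5,r3) ✗  (p5,r8) ✗  (p6,r2) ✗  (p6,r7) ✗  (p6,r9) ✗  (p7,r4) ✗
Counterexamples (restrictor pairs failing the scope): 9.

9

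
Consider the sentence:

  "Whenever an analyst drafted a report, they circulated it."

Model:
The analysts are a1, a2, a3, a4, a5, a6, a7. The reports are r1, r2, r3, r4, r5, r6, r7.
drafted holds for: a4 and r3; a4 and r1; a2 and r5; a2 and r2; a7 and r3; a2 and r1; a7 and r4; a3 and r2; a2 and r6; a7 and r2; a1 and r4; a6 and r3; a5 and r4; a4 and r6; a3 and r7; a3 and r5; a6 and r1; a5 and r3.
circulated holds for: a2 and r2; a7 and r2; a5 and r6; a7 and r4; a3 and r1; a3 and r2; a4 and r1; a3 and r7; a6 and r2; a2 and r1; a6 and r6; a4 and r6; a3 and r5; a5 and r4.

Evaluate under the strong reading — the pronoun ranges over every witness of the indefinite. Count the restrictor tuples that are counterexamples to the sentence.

"it" takes "a report" as antecedent — a donkey pronoun bound across the clause boundary.
Strong reading: for every (a,r) with drafted(a,r), circulated(a,r).
Restrictor pairs: (a1,r4) ✗  (a2,r1) ✓  (a2,r2) ✓  (a2,r5) ✗  (a2,r6) ✗  (a3,r2) ✓  (a3,r5) ✓  (a3,r7) ✓  (a4,r1) ✓  (a4,r3) ✗  (a4,r6) ✓  (a5,r3) ✗  (a5,r4) ✓  (a6,r1) ✗  (a6,r3) ✗  (a7,r2) ✓  (a7,r3) ✗  (a7,r4) ✓
Counterexamples (restrictor pairs failing the scope): 8.

8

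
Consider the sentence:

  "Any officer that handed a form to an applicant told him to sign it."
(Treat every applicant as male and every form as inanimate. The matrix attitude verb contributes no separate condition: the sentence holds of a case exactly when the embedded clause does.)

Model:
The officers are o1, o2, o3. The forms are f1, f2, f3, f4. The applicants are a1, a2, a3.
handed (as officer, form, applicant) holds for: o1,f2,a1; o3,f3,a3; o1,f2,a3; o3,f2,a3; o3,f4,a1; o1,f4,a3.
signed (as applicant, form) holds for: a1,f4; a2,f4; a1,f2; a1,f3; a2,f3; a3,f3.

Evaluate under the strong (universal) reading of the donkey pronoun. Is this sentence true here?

False

"him" takes "an applicant" as antecedent and "it" takes "a form"; both are donkey pronouns co-varying with the restrictor.
Strong reading: for every (o,f,a) with handed(o,f,a), signed(a,f).
Restrictor triples: (o1,f2,a1)→signed(a1,f2) ✓  (o1,f2,a3)→signed(a3,f2) ✗  (o1,f4,a3)→signed(a3,f4) ✗  (o3,f2,a3)→signed(a3,f2) ✗  (o3,f3,a3)→signed(a3,f3) ✓  (o3,f4,a1)→signed(a1,f4) ✓
Counterexample: (o1,f2,a3) — signed(a3,f2) does not hold.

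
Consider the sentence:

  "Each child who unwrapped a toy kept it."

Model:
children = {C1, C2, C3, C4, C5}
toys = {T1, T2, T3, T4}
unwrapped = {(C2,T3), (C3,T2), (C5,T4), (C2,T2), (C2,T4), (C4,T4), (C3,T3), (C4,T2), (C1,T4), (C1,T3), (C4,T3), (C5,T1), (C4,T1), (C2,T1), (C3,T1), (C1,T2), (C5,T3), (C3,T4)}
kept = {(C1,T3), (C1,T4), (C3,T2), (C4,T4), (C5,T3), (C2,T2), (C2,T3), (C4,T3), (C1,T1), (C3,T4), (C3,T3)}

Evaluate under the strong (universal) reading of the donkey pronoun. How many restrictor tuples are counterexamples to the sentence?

8

"it" takes "a toy" as antecedent — a donkey pronoun bound across the clause boundary.
Strong reading: for every (c,t) with unwrapped(c,t), kept(c,t).
Restrictor pairs: (C1,T2) ✗  (C1,T3) ✓  (C1,T4) ✓  (C2,T1) ✗  (C2,T2) ✓  (C2,T3) ✓  (C2,T4) ✗  (C3,T1) ✗  (C3,T2) ✓  (C3,T3) ✓  (C3,T4) ✓  (C4,T1) ✗  (C4,T2) ✗  (C4,T3) ✓  (C4,T4) ✓  (C5,T1) ✗  (C5,T3) ✓  (C5,T4) ✗
Counterexamples (restrictor pairs failing the scope): 8.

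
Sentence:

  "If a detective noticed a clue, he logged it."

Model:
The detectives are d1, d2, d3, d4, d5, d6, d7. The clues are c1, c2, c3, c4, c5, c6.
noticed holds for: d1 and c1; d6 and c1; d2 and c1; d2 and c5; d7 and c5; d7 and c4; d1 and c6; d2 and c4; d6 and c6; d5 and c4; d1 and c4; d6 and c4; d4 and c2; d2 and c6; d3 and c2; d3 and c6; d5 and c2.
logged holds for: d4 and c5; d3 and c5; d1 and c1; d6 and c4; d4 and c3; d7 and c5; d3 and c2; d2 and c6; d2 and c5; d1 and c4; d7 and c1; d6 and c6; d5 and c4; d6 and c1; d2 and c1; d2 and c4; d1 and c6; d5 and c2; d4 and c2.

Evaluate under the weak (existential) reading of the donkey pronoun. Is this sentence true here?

"it" takes "a clue" as antecedent — a donkey pronoun bound across the clause boundary.
Weak reading: every detective d with some noticed-clue has at least one noticed-clue c such that logged(d,c).
Per detective: d1:✓  d2:✓  d3:✓  d4:✓  d5:✓  d6:✓  d7:✓
Every detective in the restrictor has a witness.

True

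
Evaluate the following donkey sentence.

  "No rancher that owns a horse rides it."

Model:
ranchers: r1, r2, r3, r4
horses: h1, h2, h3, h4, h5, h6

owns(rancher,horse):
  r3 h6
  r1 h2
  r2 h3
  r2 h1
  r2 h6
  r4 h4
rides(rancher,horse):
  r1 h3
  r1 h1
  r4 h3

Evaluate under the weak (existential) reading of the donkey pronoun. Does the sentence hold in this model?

"it" takes "a horse" as antecedent — a donkey pronoun bound across the clause boundary.
Truth condition: for no (r,h) with owns(r,h) does rides(r,h) hold.
Restrictor pairs — does the scope hold? (r1,h2):fails  (r2,h1):fails  (r2,h3):fails  (r2,h6):fails  (r3,h6):fails  (r4,h4):fails
Scope holds for no restrictor pair, so the sentence is true.

True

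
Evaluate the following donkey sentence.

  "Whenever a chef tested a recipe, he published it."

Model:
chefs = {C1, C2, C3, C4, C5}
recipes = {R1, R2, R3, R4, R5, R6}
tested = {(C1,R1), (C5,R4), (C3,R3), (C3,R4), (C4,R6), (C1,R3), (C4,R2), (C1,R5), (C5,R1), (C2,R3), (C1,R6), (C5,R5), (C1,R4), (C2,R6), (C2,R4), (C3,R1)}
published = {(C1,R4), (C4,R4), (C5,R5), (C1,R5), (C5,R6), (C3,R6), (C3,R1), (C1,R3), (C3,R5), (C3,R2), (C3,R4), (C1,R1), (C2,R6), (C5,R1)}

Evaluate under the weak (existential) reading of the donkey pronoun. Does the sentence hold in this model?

"it" takes "a recipe" as antecedent — a donkey pronoun bound across the clause boundary.
Weak reading: every chef c with some tested-recipe has at least one tested-recipe r such that published(c,r).
Per chef: C1:✓  C2:✓  C3:✓  C4:✗  C5:✓
C4 has no witness among its tested-recipes.

False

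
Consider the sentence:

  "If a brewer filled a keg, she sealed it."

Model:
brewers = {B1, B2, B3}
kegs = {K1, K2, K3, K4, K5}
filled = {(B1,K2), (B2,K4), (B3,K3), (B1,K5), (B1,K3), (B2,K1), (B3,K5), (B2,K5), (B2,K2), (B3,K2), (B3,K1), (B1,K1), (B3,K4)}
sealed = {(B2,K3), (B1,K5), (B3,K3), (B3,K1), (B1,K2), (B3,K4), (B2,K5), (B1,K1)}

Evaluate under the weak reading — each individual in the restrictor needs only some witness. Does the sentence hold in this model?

"it" takes "a keg" as antecedent — a donkey pronoun bound across the clause boundary.
Weak reading: every brewer b with some filled-keg has at least one filled-keg k such that sealed(b,k).
Per brewer: B1:✓  B2:✓  B3:✓
Every brewer in the restrictor has a witness.

True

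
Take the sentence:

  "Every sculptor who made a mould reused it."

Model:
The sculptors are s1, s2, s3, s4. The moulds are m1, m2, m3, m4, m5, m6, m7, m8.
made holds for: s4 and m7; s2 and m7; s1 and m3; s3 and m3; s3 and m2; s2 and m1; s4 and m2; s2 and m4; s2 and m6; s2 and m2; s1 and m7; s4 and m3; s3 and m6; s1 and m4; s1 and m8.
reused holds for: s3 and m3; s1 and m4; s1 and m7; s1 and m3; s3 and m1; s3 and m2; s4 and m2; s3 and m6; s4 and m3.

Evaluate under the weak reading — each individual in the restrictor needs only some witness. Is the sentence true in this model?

False

"it" takes "a mould" as antecedent — a donkey pronoun bound across the clause boundary.
Weak reading: every sculptor s with some made-mould has at least one made-mould m such that reused(s,m).
Per sculptor: s1:✓  s2:✗  s3:✓  s4:✓
s2 has no witness among its made-moulds.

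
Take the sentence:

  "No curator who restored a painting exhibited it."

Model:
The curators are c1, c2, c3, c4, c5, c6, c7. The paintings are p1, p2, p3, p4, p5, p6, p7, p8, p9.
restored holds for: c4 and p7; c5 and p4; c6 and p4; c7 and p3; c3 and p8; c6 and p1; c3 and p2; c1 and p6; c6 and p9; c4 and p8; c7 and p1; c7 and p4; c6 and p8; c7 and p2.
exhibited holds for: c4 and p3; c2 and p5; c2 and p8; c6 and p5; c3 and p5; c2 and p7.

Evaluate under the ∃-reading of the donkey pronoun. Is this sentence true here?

"it" takes "a painting" as antecedent — a donkey pronoun bound across the clause boundary.
Truth condition: for no (c,p) with restored(c,p) does exhibited(c,p) hold.
Restrictor pairs — does the scope hold? (c1,p6):fails  (c3,p2):fails  (c3,p8):fails  (c4,p7):fails  (c4,p8):fails  (c5,p4):fails  (c6,p1):fails  (c6,p4):fails  (c6,p8):fails  (c6,p9):fails  (c7,p1):fails  (c7,p2):fails  (c7,p3):fails  (c7,p4):fails
Scope holds for no restrictor pair, so the sentence is true.

True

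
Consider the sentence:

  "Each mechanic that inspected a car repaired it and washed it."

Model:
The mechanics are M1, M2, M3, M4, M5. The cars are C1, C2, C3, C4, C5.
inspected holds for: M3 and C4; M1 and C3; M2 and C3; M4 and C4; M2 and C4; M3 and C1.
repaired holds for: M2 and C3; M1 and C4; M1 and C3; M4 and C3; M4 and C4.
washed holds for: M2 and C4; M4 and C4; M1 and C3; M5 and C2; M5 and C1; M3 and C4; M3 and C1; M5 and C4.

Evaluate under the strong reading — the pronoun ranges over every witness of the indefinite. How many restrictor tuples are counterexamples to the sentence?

4

"it" takes "a car" as antecedent — a donkey pronoun bound across the clause boundary.
Strong reading: for every (m,c) with inspected(m,c), repaired(m,c) ∧ washed(m,c).
Restrictor pairs: (M1,C3) ✓  (M2,C3) ✗  (M2,C4) ✗  (M3,C1) ✗  (M3,C4) ✗  (M4,C4) ✓
Counterexamples (restrictor pairs failing the scope): 4.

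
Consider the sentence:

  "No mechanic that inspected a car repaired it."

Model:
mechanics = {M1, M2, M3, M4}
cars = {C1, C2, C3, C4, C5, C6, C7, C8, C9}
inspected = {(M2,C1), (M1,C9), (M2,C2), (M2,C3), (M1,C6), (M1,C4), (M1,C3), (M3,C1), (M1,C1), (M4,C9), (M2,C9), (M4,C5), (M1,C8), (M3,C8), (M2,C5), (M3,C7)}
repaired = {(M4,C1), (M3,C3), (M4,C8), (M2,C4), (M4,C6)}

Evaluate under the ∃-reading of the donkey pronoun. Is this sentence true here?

True

"it" takes "a car" as antecedent — a donkey pronoun bound across the clause boundary.
Truth condition: for no (m,c) with inspected(m,c) does repaired(m,c) hold.
Restrictor pairs — does the scope hold? (M1,C1):fails  (M1,C3):fails  (M1,C4):fails  (M1,C6):fails  (M1,C8):fails  (M1,C9):fails  (M2,C1):fails  (M2,C2):fails  (M2,C3):fails  (M2,C5):fails  (M2,C9):fails  (M3,C1):fails  (M3,C7):fails  (M3,C8):fails  (M4,C5):fails  (M4,C9):fails
Scope holds for no restrictor pair, so the sentence is true.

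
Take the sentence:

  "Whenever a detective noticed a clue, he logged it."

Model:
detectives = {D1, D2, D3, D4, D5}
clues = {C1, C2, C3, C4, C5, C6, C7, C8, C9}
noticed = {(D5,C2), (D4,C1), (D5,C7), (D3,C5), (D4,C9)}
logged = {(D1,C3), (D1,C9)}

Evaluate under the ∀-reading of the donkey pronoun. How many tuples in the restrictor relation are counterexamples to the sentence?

"it" takes "a clue" as antecedent — a donkey pronoun bound across the clause boundary.
Strong reading: for every (d,c) with noticed(d,c), logged(d,c).
Restrictor pairs: (D3,C5) ✗  (D4,C1) ✗  (D4,C9) ✗  (D5,C2) ✗  (D5,C7) ✗
Counterexamples (restrictor pairs failing the scope): 5.

5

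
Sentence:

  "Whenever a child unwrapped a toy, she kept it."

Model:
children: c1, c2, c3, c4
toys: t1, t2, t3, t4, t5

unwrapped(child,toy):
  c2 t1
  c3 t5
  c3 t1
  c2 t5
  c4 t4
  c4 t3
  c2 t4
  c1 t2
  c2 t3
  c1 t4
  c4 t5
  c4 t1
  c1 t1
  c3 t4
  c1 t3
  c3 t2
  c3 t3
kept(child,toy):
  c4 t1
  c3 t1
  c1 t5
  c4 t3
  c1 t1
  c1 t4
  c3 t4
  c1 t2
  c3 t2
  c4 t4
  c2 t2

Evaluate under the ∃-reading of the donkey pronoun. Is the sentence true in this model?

False

"it" takes "a toy" as antecedent — a donkey pronoun bound across the clause boundary.
Weak reading: every child c with some unwrapped-toy has at least one unwrapped-toy t such that kept(c,t).
Per child: c1:✓  c2:✗  c3:✓  c4:✓
c2 has no witness among its unwrapped-toys.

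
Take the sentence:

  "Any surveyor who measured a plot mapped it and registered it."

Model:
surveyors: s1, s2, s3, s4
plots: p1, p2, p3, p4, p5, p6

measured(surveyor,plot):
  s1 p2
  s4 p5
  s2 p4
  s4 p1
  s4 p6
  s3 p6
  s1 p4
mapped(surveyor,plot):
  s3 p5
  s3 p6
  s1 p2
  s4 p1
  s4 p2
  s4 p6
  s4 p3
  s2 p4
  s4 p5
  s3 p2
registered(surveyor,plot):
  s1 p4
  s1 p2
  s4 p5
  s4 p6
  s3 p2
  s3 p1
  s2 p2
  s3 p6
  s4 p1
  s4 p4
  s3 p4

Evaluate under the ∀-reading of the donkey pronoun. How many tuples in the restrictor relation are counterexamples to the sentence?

"it" takes "a plot" as antecedent — a donkey pronoun bound across the clause boundary.
Strong reading: for every (s,p) with measured(s,p), mapped(s,p) ∧ registered(s,p).
Restrictor pairs: (s1,p2) ✓  (s1,p4) ✗  (s2,p4) ✗  (s3,p6) ✓  (s4,p1) ✓  (s4,p5) ✓  (s4,p6) ✓
Counterexamples (restrictor pairs failing the scope): 2.

2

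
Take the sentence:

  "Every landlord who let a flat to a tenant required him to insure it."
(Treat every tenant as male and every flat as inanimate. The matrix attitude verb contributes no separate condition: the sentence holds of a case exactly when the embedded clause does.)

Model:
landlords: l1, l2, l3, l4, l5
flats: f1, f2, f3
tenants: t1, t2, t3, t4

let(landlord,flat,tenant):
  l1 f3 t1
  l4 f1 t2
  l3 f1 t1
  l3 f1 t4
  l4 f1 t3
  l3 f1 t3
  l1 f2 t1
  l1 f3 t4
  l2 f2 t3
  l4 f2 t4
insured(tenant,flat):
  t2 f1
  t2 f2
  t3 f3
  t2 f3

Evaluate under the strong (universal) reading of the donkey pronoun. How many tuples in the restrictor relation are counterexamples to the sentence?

"him" takes "a tenant" as antecedent and "it" takes "a flat"; both are donkey pronouns co-varying with the restrictor.
Strong reading: for every (l,f,t) with let(l,f,t), insured(t,f).
Restrictor triples: (l1,f2,t1)→insured(t1,f2) ✗  (l1,f3,t1)→insured(t1,f3) ✗  (l1,f3,t4)→insured(t4,f3) ✗  (l2,f2,t3)→insured(t3,f2) ✗  (l3,f1,t1)→insured(t1,f1) ✗  (l3,f1,t3)→insured(t3,f1) ✗  (l3,f1,t4)→insured(t4,f1) ✗  (l4,f1,t2)→insured(t2,f1) ✓  (l4,f1,t3)→insured(t3,f1) ✗  (l4,f2,t4)→insured(t4,f2) ✗
Counterexamples (restrictor triples failing the scope): 9.

9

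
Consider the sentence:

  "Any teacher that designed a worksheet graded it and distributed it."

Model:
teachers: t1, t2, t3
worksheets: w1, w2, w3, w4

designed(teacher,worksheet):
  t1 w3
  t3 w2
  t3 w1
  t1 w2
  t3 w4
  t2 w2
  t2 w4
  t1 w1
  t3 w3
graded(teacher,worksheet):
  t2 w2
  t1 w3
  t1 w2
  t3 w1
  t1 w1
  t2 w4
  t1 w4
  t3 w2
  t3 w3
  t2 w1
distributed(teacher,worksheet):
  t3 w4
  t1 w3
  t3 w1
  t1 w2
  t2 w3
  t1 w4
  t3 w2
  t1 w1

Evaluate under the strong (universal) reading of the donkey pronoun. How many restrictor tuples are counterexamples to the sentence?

"it" takes "a worksheet" as antecedent — a donkey pronoun bound across the clause boundary.
Strong reading: for every (t,w) with designed(t,w), graded(t,w) ∧ distributed(t,w).
Restrictor pairs: (t1,w1) ✓  (t1,w2) ✓  (t1,w3) ✓  (t2,w2) ✗  (t2,w4) ✗  (t3,w1) ✓  (t3,w2) ✓  (t3,w3) ✗  (t3,w4) ✗
Counterexamples (restrictor pairs failing the scope): 4.

4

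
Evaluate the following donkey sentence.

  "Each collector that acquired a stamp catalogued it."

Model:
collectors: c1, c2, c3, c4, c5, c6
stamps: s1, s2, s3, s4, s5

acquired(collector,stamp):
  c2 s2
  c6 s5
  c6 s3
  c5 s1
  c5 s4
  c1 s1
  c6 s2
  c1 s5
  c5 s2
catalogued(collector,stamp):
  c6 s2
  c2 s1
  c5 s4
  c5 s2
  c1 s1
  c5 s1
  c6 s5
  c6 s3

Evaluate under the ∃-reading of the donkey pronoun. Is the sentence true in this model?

False

"it" takes "a stamp" as antecedent — a donkey pronoun bound across the clause boundary.
Weak reading: every collector c with some acquired-stamp has at least one acquired-stamp s such that catalogued(c,s).
Per collector: c1:✓  c2:✗  c5:✓  c6:✓
c2 has no witness among its acquired-stamps.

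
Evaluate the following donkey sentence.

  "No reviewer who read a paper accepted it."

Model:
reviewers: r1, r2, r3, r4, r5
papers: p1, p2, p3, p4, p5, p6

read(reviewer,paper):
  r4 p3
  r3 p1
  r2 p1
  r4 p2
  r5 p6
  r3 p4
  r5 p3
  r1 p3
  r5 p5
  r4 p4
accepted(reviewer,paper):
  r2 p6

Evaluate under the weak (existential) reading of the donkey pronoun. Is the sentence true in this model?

"it" takes "a paper" as antecedent — a donkey pronoun bound across the clause boundary.
Truth condition: for no (r,p) with read(r,p) does accepted(r,p) hold.
Restrictor pairs — does the scope hold? (r1,p3):fails  (r2,p1):fails  (r3,p1):fails  (r3,p4):fails  (r4,p2):fails  (r4,p3):fails  (r4,p4):fails  (r5,p3):fails  (r5,p5):fails  (r5,p6):fails
Scope holds for no restrictor pair, so the sentence is true.

True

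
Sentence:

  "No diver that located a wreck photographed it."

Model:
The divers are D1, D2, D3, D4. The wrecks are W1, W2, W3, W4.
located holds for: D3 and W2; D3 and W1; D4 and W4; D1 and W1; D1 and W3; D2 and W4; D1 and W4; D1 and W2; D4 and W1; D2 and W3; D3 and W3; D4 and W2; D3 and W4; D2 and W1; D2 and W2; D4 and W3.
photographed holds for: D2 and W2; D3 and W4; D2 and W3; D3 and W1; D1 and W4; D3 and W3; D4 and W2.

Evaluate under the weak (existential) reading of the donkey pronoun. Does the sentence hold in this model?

"it" takes "a wreck" as antecedent — a donkey pronoun bound across the clause boundary.
Truth condition: for no (d,w) with located(d,w) does photographed(d,w) hold.
Restrictor pairs — does the scope hold? (D1,W1):fails  (D1,W2):fails  (D1,W3):fails  (D1,W4):holds  (D2,W1):fails  (D2,W2):holds  (D2,W3):holds  (D2,W4):fails  (D3,W1):holds  (D3,W2):fails  (D3,W3):holds  (D3,W4):holds  (D4,W1):fails  (D4,W2):holds  (D4,W3):fails  (D4,W4):fails
Scope holds for 7 pair(s), so the sentence is false.

False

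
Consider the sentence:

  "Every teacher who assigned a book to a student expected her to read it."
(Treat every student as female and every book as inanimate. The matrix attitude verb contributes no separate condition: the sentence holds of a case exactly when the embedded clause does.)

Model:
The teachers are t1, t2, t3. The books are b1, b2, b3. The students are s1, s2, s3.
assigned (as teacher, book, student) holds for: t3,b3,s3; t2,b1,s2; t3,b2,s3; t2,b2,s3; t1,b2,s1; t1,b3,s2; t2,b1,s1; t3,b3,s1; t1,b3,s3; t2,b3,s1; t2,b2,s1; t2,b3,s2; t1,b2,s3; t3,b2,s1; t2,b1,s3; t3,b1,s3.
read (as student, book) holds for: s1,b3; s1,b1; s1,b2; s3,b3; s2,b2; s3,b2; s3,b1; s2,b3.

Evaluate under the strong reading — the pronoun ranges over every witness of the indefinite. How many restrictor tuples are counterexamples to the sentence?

1

"her" takes "a student" as antecedent and "it" takes "a book"; both are donkey pronouns co-varying with the restrictor.
Strong reading: for every (t,b,s) with assigned(t,b,s), read(s,b).
Restrictor triples: (t1,b2,s1)→read(s1,b2) ✓  (t1,b2,s3)→read(s3,b2) ✓  (t1,b3,s2)→read(s2,b3) ✓  (t1,b3,s3)→read(s3,b3) ✓  (t2,b1,s1)→read(s1,b1) ✓  (t2,b1,s2)→read(s2,b1) ✗  (t2,b1,s3)→read(s3,b1) ✓  (t2,b2,s1)→read(s1,b2) ✓  (t2,b2,s3)→read(s3,b2) ✓  (t2,b3,s1)→read(s1,b3) ✓  (t2,b3,s2)→read(s2,b3) ✓  (t3,b1,s3)→read(s3,b1) ✓  (t3,b2,s1)→read(s1,b2) ✓  (t3,b2,s3)→read(s3,b2) ✓  (t3,b3,s1)→read(s1,b3) ✓  (t3,b3,s3)→read(s3,b3) ✓
Counterexamples (restrictor triples failing the scope): 1.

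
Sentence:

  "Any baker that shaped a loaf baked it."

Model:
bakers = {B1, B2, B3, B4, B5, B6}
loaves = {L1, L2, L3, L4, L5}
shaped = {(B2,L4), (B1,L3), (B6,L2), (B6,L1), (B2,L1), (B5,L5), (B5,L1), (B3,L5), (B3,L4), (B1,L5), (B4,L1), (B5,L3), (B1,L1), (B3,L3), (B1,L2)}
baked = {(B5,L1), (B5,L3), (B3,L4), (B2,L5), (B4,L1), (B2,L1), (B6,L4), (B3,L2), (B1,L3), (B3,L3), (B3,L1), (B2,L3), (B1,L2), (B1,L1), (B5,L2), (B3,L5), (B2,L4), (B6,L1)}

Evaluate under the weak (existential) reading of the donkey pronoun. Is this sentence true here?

True

"it" takes "a loaf" as antecedent — a donkey pronoun bound across the clause boundary.
Weak reading: every baker b with some shaped-loaf has at least one shaped-loaf l such that baked(b,l).
Per baker: B1:✓  B2:✓  B3:✓  B4:✓  B5:✓  B6:✓
Every baker in the restrictor has a witness.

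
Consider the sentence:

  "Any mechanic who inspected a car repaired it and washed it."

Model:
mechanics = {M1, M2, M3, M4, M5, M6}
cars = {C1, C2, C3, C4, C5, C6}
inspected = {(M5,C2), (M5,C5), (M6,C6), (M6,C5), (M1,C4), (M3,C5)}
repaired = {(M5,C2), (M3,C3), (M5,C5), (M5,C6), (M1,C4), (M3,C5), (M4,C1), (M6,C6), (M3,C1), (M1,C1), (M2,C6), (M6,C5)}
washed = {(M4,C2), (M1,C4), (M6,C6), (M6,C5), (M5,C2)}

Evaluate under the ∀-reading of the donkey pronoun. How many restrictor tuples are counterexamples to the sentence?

"it" takes "a car" as antecedent — a donkey pronoun bound across the clause boundary.
Strong reading: for every (m,c) with inspected(m,c), repaired(m,c) ∧ washed(m,c).
Restrictor pairs: (M1,C4) ✓  (M3,C5) ✗  (M5,C2) ✓  (M5,C5) ✗  (M6,C5) ✓  (M6,C6) ✓
Counterexamples (restrictor pairs failing the scope): 2.

2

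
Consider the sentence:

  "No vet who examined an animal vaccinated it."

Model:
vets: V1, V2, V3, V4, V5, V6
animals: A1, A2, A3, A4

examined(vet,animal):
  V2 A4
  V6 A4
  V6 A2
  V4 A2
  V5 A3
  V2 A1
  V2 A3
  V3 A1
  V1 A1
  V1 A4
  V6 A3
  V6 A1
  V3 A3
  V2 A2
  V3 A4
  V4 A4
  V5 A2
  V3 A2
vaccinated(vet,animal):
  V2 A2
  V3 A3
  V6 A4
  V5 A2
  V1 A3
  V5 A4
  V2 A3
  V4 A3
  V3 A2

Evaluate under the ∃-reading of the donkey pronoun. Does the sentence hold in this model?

False

"it" takes "an animal" as antecedent — a donkey pronoun bound across the clause boundary.
Truth condition: for no (v,a) with examined(v,a) does vaccinated(v,a) hold.
Restrictor pairs — does the scope hold? (V1,A1):fails  (V1,A4):fails  (V2,A1):fails  (V2,A2):holds  (V2,A3):holds  (V2,A4):fails  (V3,A1):fails  (V3,A2):holds  (V3,A3):holds  (V3,A4):fails  (V4,A2):fails  (V4,A4):fails  (V5,A2):holds  (V5,A3):fails  (V6,A1):fails  (V6,A2):fails  (V6,A3):fails  (V6,A4):holds
Scope holds for 6 pair(s), so the sentence is false.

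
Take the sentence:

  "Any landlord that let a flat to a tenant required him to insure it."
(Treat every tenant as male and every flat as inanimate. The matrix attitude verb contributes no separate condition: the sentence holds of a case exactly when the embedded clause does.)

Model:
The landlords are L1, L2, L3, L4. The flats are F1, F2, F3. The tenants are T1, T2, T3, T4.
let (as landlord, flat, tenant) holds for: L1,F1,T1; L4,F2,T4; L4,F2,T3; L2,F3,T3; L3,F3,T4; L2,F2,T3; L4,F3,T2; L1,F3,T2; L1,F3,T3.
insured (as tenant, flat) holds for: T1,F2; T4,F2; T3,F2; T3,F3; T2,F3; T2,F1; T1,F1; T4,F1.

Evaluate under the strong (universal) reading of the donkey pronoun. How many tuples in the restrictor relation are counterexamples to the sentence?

"him" takes "a tenant" as antecedent and "it" takes "a flat"; both are donkey pronouns co-varying with the restrictor.
Strong reading: for every (l,f,t) with let(l,f,t), insured(t,f).
Restrictor triples: (L1,F1,T1)→insured(T1,F1) ✓  (L1,F3,T2)→insured(T2,F3) ✓  (L1,F3,T3)→insured(T3,F3) ✓  (L2,F2,T3)→insured(T3,F2) ✓  (L2,F3,T3)→insured(T3,F3) ✓  (L3,F3,T4)→insured(T4,F3) ✗  (L4,F2,T3)→insured(T3,F2) ✓  (L4,F2,T4)→insured(T4,F2) ✓  (L4,F3,T2)→insured(T2,F3) ✓
Counterexamples (restrictor triples failing the scope): 1.

1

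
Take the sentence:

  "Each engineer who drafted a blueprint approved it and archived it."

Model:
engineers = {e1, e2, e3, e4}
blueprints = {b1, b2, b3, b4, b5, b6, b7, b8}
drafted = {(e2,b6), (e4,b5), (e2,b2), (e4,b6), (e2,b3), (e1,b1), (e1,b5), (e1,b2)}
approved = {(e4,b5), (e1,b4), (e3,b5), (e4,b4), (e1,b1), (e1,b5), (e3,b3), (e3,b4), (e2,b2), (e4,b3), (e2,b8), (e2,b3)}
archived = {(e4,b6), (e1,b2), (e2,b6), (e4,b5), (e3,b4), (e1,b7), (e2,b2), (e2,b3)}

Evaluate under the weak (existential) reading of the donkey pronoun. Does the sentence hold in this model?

False

"it" takes "a blueprint" as antecedent — a donkey pronoun bound across the clause boundary.
Weak reading: every engineer e with some drafted-blueprint has at least one drafted-blueprint b such that approved(e,b) ∧ archived(e,b).
Per engineer: e1:✗  e2:✓  e4:✓
e1 has no witness among its drafted-blueprints.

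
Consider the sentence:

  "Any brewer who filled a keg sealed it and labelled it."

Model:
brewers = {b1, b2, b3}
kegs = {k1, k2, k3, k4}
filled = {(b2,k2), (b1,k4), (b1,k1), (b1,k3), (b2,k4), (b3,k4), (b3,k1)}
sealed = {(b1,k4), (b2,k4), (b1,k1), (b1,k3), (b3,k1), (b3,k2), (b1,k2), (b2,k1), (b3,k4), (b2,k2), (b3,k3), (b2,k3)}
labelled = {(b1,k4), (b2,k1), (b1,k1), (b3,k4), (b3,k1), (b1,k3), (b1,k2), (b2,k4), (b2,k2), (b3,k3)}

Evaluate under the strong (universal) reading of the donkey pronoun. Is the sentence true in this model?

True

"it" takes "a keg" as antecedent — a donkey pronoun bound across the clause boundary.
Strong reading: for every (b,k) with filled(b,k), sealed(b,k) ∧ labelled(b,k).
Restrictor pairs: (b1,k1) ✓  (b1,k3) ✓  (b1,k4) ✓  (b2,k2) ✓  (b2,k4) ✓  (b3,k1) ✓  (b3,k4) ✓
Every restrictor pair satisfies the scope.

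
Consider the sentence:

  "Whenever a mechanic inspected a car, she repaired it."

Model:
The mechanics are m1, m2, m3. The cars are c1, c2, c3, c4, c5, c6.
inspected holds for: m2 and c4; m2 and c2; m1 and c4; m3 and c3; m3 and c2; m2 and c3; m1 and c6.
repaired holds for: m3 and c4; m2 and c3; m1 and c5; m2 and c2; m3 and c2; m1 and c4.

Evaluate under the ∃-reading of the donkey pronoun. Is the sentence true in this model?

"it" takes "a car" as antecedent — a donkey pronoun bound across the clause boundary.
Weak reading: every mechanic m with some inspected-car has at least one inspected-car c such that repaired(m,c).
Per mechanic: m1:✓  m2:✓  m3:✓
Every mechanic in the restrictor has a witness.

True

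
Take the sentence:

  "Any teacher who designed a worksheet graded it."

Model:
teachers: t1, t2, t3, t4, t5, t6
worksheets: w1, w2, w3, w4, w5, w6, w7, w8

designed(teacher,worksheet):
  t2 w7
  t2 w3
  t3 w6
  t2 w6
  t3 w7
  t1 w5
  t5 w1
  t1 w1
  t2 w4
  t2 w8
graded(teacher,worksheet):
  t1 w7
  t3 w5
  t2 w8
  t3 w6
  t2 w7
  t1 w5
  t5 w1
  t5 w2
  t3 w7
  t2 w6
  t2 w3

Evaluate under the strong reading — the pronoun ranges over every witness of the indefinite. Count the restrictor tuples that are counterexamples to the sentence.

"it" takes "a worksheet" as antecedent — a donkey pronoun bound across the clause boundary.
Strong reading: for every (t,w) with designed(t,w), graded(t,w).
Restrictor pairs: (t1,w1) ✗  (t1,w5) ✓  (t2,w3) ✓  (t2,w4) ✗  (t2,w6) ✓  (t2,w7) ✓  (t2,w8) ✓  (t3,w6) ✓  (t3,w7) ✓  (t5,w1) ✓
Counterexamples (restrictor pairs failing the scope): 2.

2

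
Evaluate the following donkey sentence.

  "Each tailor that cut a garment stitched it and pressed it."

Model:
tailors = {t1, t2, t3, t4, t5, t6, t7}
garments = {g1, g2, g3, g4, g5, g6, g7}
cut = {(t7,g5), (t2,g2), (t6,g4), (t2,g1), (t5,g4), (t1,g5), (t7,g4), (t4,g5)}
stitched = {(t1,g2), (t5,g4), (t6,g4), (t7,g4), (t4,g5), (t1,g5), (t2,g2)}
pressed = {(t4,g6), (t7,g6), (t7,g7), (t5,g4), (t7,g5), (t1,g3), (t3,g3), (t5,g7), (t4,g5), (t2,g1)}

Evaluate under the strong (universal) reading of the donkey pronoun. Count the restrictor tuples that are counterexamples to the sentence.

6

"it" takes "a garment" as antecedent — a donkey pronoun bound across the clause boundary.
Strong reading: for every (t,g) with cut(t,g), stitched(t,g) ∧ pressed(t,g).
Restrictor pairs: (t1,g5) ✗  (t2,g1) ✗  (t2,g2) ✗  (t4,g5) ✓  (t5,g4) ✓  (t6,g4) ✗  (t7,g4) ✗  (t7,g5) ✗
Counterexamples (restrictor pairs failing the scope): 6.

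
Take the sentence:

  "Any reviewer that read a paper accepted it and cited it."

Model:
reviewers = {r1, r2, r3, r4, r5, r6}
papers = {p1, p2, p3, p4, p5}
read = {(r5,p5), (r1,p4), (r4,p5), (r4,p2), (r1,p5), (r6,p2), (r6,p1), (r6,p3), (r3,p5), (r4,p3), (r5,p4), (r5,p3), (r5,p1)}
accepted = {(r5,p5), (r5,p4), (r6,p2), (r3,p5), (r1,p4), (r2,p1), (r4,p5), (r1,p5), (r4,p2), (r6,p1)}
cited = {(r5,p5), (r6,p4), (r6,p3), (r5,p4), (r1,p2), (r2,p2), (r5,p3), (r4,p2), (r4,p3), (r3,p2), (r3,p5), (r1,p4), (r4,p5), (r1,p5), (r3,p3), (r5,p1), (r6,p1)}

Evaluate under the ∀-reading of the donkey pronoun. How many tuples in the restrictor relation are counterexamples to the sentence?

"it" takes "a paper" as antecedent — a donkey pronoun bound across the clause boundary.
Strong reading: for every (r,p) with read(r,p), accepted(r,p) ∧ cited(r,p).
Restrictor pairs: (r1,p4) ✓  (r1,p5) ✓  (r3,p5) ✓  (r4,p2) ✓  (r4,p3) ✗  (r4,p5) ✓  (r5,p1) ✗  (r5,p3) ✗  (r5,p4) ✓  (r5,p5) ✓  (r6,p1) ✓  (r6,p2) ✗  (r6,p3) ✗
Counterexamples (restrictor pairs failing the scope): 5.

5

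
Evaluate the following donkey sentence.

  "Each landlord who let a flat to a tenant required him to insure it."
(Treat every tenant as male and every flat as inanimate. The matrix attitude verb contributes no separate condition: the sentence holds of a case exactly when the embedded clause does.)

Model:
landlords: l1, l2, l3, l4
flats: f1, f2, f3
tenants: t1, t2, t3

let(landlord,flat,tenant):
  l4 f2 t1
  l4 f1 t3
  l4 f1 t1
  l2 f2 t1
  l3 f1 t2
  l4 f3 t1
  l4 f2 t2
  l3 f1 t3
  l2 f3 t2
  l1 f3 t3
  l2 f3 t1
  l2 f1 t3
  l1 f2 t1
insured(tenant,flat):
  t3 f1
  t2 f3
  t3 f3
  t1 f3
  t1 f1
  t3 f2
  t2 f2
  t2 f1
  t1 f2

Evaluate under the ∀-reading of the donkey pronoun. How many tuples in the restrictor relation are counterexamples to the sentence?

0

"him" takes "a tenant" as antecedent and "it" takes "a flat"; both are donkey pronouns co-varying with the restrictor.
Strong reading: for every (l,f,t) with let(l,f,t), insured(t,f).
Restrictor triples: (l1,f2,t1)→insured(t1,f2) ✓  (l1,f3,t3)→insured(t3,f3) ✓  (l2,f1,t3)→insured(t3,f1) ✓  (l2,f2,t1)→insured(t1,f2) ✓  (l2,f3,t1)→insured(t1,f3) ✓  (l2,f3,t2)→insured(t2,f3) ✓  (l3,f1,t2)→insured(t2,f1) ✓  (l3,f1,t3)→insured(t3,f1) ✓  (l4,f1,t1)→insured(t1,f1) ✓  (l4,f1,t3)→insured(t3,f1) ✓  (l4,f2,t1)→insured(t1,f2) ✓  (l4,f2,t2)→insured(t2,f2) ✓  (l4,f3,t1)→insured(t1,f3) ✓
Counterexamples (restrictor triples failing the scope): 0.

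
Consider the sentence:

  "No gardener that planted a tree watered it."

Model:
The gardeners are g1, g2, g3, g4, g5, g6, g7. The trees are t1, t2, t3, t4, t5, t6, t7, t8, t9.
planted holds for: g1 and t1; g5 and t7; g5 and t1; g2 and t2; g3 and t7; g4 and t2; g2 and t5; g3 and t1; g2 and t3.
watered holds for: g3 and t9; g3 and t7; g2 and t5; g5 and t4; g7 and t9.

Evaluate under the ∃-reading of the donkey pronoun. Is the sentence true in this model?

False

"it" takes "a tree" as antecedent — a donkey pronoun bound across the clause boundary.
Truth condition: for no (g,t) with planted(g,t) does watered(g,t) hold.
Restrictor pairs — does the scope hold? (g1,t1):fails  (g2,t2):fails  (g2,t3):fails  (g2,t5):holds  (g3,t1):fails  (g3,t7):holds  (g4,t2):fails  (g5,t1):fails  (g5,t7):fails
Scope holds for 2 pair(s), so the sentence is false.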